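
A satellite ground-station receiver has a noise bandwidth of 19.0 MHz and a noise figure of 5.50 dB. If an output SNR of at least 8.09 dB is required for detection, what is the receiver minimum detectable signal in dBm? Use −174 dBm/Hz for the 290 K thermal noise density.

−87.6 dBm

Sensitivity = −174 + 10 log₁₀(B) + NF + SNR_min
= −174 + 72.79 + 5.50 + 8.09
= −87.62 dBm → −87.6 dBm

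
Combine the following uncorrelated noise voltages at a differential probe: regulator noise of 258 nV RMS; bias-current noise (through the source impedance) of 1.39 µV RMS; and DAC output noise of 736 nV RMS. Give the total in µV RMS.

1.59 µV

Uncorrelated sources add in power (mean-square): V_tot = √(ΣV_i²)
V_tot = √[(2.58×10⁻⁷)² + (1.39×10⁻⁶)² + (7.36×10⁻⁷)²] = 1.59×10⁻⁶ V = 1.59 µV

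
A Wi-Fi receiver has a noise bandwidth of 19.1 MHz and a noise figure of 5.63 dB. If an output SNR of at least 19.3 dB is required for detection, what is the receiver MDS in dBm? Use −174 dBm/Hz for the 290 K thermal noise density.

−76.3 dBm

Sensitivity = −174 + 10 log₁₀(B) + NF + SNR_min
= −174 + 72.81 + 5.63 + 19.3
= −76.26 dBm → −76.3 dBm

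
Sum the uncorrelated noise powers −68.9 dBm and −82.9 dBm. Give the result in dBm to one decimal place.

Convert to linear, add, convert back:
P₁ = 1.29×10⁻¹⁰ W, P₂ = 5.13×10⁻¹² W
P_tot = 1.34×10⁻¹⁰ W → 10 log₁₀(P_tot / 10⁻³) = −68.7 dBm

−68.7 dBm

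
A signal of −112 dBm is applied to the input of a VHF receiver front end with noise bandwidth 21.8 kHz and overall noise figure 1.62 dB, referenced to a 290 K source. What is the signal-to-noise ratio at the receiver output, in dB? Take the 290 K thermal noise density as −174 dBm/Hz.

17.0 dB

Noise floor: N = −174 + 10 log₁₀(B) + NF
10 log₁₀(2.18×10⁴) = 43.38 dB
N = −174 + 43.38 + 1.62 = −129.00 dBm
SNR = P_sig − N = −112 − (−129.00) = 17.00 dB → 17.0 dB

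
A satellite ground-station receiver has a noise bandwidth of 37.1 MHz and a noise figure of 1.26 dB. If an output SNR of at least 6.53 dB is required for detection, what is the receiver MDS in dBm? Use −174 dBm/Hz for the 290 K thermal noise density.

Sensitivity = −174 + 10 log₁₀(B) + NF + SNR_min
= −174 + 75.69 + 1.26 + 6.53
= −90.52 dBm → −90.5 dBm

−90.5 dBm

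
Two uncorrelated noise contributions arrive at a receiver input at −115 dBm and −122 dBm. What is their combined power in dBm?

Convert to linear, add, convert back:
P₁ = 3.16×10⁻¹⁵ W, P₂ = 6.31×10⁻¹⁶ W
P_tot = 3.79×10⁻¹⁵ W → 10 log₁₀(P_tot / 10⁻³) = −114.2 dBm

−114.2 dBm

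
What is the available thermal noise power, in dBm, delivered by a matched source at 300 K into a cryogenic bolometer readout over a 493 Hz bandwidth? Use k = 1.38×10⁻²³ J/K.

−146.9 dBm

P_n = kTB = 1.38×10⁻²³ × 300 × 4.93×10² = 2.04×10⁻¹⁸ W
In dBm: 10 log₁₀(2.04×10⁻¹⁸ / 10⁻³) = −146.9 dBm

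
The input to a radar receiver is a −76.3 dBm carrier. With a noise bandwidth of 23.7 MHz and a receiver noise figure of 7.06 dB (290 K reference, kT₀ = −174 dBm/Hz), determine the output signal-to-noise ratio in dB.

Noise floor: N = −174 + 10 log₁₀(B) + NF
10 log₁₀(2.37×10⁷) = 73.75 dB
N = −174 + 73.75 + 7.06 = −93.19 dBm
SNR = P_sig − N = −76.3 − (−93.19) = 16.89 dB → 16.9 dB

16.9 dB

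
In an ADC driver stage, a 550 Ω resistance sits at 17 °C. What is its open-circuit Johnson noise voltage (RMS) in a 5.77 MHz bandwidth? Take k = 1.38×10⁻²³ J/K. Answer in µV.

7.13 µV

T = 17 °C + 273.15 = 290.15 K
V_n = √(4kTRB)
4kTRB = 4 × 1.38×10⁻²³ × 290.15 × 5.50×10² × 5.77×10⁶ = 5.08×10⁻¹¹ V²
V_n = √(5.08×10⁻¹¹) = 7.13×10⁻⁶ V = 7.13 µV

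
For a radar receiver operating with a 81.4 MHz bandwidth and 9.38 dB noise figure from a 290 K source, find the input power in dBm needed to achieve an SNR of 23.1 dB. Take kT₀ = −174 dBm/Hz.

−62.4 dBm

Sensitivity = −174 + 10 log₁₀(B) + NF + SNR_min
= −174 + 79.11 + 9.38 + 23.1
= −62.41 dBm → −62.4 dBm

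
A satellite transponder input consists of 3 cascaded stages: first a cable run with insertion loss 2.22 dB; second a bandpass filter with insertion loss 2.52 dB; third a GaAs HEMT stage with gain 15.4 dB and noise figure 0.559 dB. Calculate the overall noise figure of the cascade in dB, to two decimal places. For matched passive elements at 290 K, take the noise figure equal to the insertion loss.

5.30 dB

Convert to linear (a loss of L dB is a gain of −L dB): F_i = 10^(NF_i/10), G_i = 10^(G_i,dB/10)
  Stage 1: F_1 = 10^(2.22/10) = 1.667, G_1 = 10^(−2.22/10) = 0.5998
  Stage 2: F_2 = 10^(2.52/10) = 1.786, G_2 = 10^(−2.52/10) = 0.5598
  Stage 3: F_3 = 10^(0.559/10) = 1.137, G_3 = 10^(15.4/10) = 34.67
Friis cascade:
  F = 1.667 + (1.786 − 1)/0.5998 + (1.137 − 1)/0.3357 = 3.388
NF = 10 log₁₀(3.388) = 5.30 dB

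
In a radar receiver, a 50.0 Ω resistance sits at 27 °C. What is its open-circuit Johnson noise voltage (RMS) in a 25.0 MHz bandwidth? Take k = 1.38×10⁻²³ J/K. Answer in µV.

4.55 µV

T = 27 °C + 273.15 = 300.15 K
V_n = √(4kTRB)
4kTRB = 4 × 1.38×10⁻²³ × 300.15 × 5.00×10¹ × 2.50×10⁷ = 2.07×10⁻¹¹ V²
V_n = √(2.07×10⁻¹¹) = 4.55×10⁻⁶ V = 4.55 µV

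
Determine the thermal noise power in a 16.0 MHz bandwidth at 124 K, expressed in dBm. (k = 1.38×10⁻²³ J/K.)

P_n = kTB = 1.38×10⁻²³ × 124 × 1.60×10⁷ = 2.74×10⁻¹⁴ W
In dBm: 10 log₁₀(2.74×10⁻¹⁴ / 10⁻³) = −105.6 dBm

−105.6 dBm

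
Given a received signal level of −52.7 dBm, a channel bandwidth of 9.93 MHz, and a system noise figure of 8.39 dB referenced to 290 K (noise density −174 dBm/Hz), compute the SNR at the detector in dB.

Noise floor: N = −174 + 10 log₁₀(B) + NF
10 log₁₀(9.93×10⁶) = 69.97 dB
N = −174 + 69.97 + 8.39 = −95.64 dBm
SNR = P_sig − N = −52.7 − (−95.64) = 42.94 dB → 42.9 dB

42.9 dB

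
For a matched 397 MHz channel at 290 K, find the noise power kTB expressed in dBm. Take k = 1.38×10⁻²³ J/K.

−88.0 dBm

P_n = kTB = 1.38×10⁻²³ × 290 × 3.97×10⁸ = 1.59×10⁻¹² W
In dBm: 10 log₁₀(1.59×10⁻¹² / 10⁻³) = −88.0 dBm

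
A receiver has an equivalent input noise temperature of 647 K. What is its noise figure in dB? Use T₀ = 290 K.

5.09 dB

F = 1 + T_e/T₀ = 1 + 647/290 = 3.23103
NF = 10 log₁₀(3.23103) = 5.09 dB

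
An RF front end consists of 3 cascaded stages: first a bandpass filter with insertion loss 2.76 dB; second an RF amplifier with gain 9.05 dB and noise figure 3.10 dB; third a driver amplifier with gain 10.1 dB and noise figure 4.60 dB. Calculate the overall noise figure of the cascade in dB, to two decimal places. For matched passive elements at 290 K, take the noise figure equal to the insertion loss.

6.33 dB

Convert to linear (a loss of L dB is a gain of −L dB): F_i = 10^(NF_i/10), G_i = 10^(G_i,dB/10)
  Stage 1: F_1 = 10^(2.76/10) = 1.888, G_1 = 10^(−2.76/10) = 0.5297
  Stage 2: F_2 = 10^(3.10/10) = 2.042, G_2 = 10^(9.05/10) = 8.035
  Stage 3: F_3 = 10^(4.60/10) = 2.884, G_3 = 10^(10.1/10) = 10.23
Friis cascade:
  F = 1.888 + (2.042 − 1)/0.5297 + (2.884 − 1)/4.256 = 4.297
NF = 10 log₁₀(4.297) = 6.33 dB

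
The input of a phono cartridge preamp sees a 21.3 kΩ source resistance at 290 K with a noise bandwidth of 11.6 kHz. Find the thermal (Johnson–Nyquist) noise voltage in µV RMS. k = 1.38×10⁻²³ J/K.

1.99 µV

V_n = √(4kTRB)
4kTRB = 4 × 1.38×10⁻²³ × 290 × 2.13×10⁴ × 1.16×10⁴ = 3.96×10⁻¹² V²
V_n = √(3.96×10⁻¹²) = 1.99×10⁻⁶ V = 1.99 µV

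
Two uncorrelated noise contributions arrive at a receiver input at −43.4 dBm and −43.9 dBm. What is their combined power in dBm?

−40.6 dBm

Convert to linear, add, convert back:
P₁ = 4.57×10⁻⁸ W, P₂ = 4.07×10⁻⁸ W
P_tot = 8.64×10⁻⁸ W → 10 log₁₀(P_tot / 10⁻³) = −40.6 dBm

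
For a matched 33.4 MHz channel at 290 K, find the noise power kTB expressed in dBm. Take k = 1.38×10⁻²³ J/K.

P_n = kTB = 1.38×10⁻²³ × 290 × 3.34×10⁷ = 1.34×10⁻¹³ W
In dBm: 10 log₁₀(1.34×10⁻¹³ / 10⁻³) = −98.7 dBm

−98.7 dBm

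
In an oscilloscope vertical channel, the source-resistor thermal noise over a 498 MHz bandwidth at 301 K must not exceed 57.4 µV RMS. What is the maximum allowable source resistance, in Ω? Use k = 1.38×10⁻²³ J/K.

398 Ω

Johnson–Nyquist: V_n = √(4kTRB) ⇒ R = V_n² / (4kTB)
4kTB = 4 × 1.38×10⁻²³ × 301 × 4.98×10⁸ = 8.27×10⁻¹²
R = (5.74×10⁻⁵)² / 8.27×10⁻¹² = 3.98×10² Ω = 398 Ω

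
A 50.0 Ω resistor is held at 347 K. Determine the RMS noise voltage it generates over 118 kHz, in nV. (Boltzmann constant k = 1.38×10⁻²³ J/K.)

V_n = √(4kTRB)
4kTRB = 4 × 1.38×10⁻²³ × 347 × 5.00×10¹ × 1.18×10⁵ = 1.13×10⁻¹³ V²
V_n = √(1.13×10⁻¹³) = 3.36×10⁻⁷ V = 336 nV

336 nV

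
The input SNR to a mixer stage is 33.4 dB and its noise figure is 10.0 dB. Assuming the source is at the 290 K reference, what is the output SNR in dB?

By definition F = SNR_in/SNR_out, so in dB: SNR_out = SNR_in − NF
SNR_out = 33.4 − 10.0 = 23.4 dB

23.4 dB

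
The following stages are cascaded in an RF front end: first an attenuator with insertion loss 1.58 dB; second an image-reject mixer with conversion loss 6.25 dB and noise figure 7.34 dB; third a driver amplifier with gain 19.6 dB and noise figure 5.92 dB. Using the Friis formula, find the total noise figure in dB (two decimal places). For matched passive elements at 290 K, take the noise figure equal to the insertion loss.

Convert to linear (a loss of L dB is a gain of −L dB): F_i = 10^(NF_i/10), G_i = 10^(G_i,dB/10)
  Stage 1: F_1 = 10^(1.58/10) = 1.439, G_1 = 10^(−1.58/10) = 0.6950
  Stage 2: F_2 = 10^(7.34/10) = 5.420, G_2 = 10^(−6.25/10) = 0.2371
  Stage 3: F_3 = 10^(5.92/10) = 3.908, G_3 = 10^(19.6/10) = 91.20
Friis cascade:
  F = 1.439 + (5.420 − 1)/0.6950 + (3.908 − 1)/0.1648 = 25.44
NF = 10 log₁₀(25.44) = 14.06 dB

14.06 dB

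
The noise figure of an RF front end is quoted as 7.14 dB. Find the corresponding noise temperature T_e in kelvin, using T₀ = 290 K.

1211 K

F = 10^(7.14/10) = 5.17607
T_e = (F − 1)·T₀ = (5.17607 − 1) × 290 = 1211 K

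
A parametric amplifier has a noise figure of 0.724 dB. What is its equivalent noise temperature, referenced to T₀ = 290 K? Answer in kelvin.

52.6 K

F = 10^(0.724/10) = 1.18141
T_e = (F − 1)·T₀ = (1.18141 − 1) × 290 = 52.6 K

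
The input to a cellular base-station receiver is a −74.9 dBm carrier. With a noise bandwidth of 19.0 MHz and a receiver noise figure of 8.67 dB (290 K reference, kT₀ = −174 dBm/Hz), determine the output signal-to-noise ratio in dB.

Noise floor: N = −174 + 10 log₁₀(B) + NF
10 log₁₀(1.90×10⁷) = 72.79 dB
N = −174 + 72.79 + 8.67 = −92.54 dBm
SNR = P_sig − N = −74.9 − (−92.54) = 17.64 dB → 17.6 dB

17.6 dB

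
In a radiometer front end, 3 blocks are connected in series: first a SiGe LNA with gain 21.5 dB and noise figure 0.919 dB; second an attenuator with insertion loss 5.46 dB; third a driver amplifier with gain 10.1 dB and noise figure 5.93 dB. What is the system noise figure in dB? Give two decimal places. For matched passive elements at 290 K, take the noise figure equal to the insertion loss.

1.23 dB

Convert to linear (a loss of L dB is a gain of −L dB): F_i = 10^(NF_i/10), G_i = 10^(G_i,dB/10)
  Stage 1: F_1 = 10^(0.919/10) = 1.236, G_1 = 10^(21.5/10) = 141.3
  Stage 2: F_2 = 10^(5.46/10) = 3.516, G_2 = 10^(−5.46/10) = 0.2844
  Stage 3: F_3 = 10^(5.93/10) = 3.917, G_3 = 10^(10.1/10) = 10.23
Friis cascade:
  F = 1.236 + (3.516 − 1)/141.3 + (3.917 − 1)/40.18 = 1.326
NF = 10 log₁₀(1.326) = 1.23 dB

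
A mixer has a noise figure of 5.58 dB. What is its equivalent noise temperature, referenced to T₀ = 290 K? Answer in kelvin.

F = 10^(5.58/10) = 3.6141
T_e = (F − 1)·T₀ = (3.6141 − 1) × 290 = 758 K

758 K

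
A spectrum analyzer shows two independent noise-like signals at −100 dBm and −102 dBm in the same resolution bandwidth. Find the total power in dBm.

Convert to linear, add, convert back:
P₁ = 1.00×10⁻¹³ W, P₂ = 6.31×10⁻¹⁴ W
P_tot = 1.63×10⁻¹³ W → 10 log₁₀(P_tot / 10⁻³) = −97.9 dBm

−97.9 dBm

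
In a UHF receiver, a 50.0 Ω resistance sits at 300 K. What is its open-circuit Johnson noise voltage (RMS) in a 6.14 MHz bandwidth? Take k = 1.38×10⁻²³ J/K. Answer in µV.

2.25 µV

V_n = √(4kTRB)
4kTRB = 4 × 1.38×10⁻²³ × 300 × 5.00×10¹ × 6.14×10⁶ = 5.08×10⁻¹² V²
V_n = √(5.08×10⁻¹²) = 2.25×10⁻⁶ V = 2.25 µV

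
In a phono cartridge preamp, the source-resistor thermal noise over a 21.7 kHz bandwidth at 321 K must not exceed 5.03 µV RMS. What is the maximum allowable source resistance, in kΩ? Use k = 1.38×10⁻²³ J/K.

65.8 kΩ

Johnson–Nyquist: V_n = √(4kTRB) ⇒ R = V_n² / (4kTB)
4kTB = 4 × 1.38×10⁻²³ × 321 × 2.17×10⁴ = 3.85×10⁻¹⁶
R = (5.03×10⁻⁶)² / 3.85×10⁻¹⁶ = 6.58×10⁴ Ω = 65.8 kΩ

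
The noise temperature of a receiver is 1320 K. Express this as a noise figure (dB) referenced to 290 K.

7.44 dB

F = 1 + T_e/T₀ = 1 + 1320/290 = 5.55172
NF = 10 log₁₀(5.55172) = 7.44 dB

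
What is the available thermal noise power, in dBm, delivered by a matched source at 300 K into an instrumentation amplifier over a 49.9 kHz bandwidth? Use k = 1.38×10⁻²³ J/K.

−126.8 dBm

P_n = kTB = 1.38×10⁻²³ × 300 × 4.99×10⁴ = 2.07×10⁻¹⁶ W
In dBm: 10 log₁₀(2.07×10⁻¹⁶ / 10⁻³) = −126.8 dBm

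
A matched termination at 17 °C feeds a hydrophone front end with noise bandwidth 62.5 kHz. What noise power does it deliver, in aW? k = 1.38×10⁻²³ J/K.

T = 17 °C + 273.15 = 290.15 K
P_n = kTB = 1.38×10⁻²³ × 290.15 × 6.25×10⁴ = 2.50×10⁻¹⁶ W = 250 aW

250 aW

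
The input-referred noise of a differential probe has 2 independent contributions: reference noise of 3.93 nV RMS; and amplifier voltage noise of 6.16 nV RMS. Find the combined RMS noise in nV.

Uncorrelated sources add in power (mean-square): V_tot = √(ΣV_i²)
V_tot = √[(3.93×10⁻⁹)² + (6.16×10⁻⁹)²] = 7.31×10⁻⁹ V = 7.31 nV

7.31 nV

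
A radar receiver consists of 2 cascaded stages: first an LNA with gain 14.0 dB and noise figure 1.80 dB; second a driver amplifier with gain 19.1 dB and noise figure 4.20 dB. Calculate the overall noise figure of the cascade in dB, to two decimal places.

1.98 dB

Convert to linear (a loss of L dB is a gain of −L dB): F_i = 10^(NF_i/10), G_i = 10^(G_i,dB/10)
  Stage 1: F_1 = 10^(1.80/10) = 1.514, G_1 = 10^(14.0/10) = 25.12
  Stage 2: F_2 = 10^(4.20/10) = 2.630, G_2 = 10^(19.1/10) = 81.28
Friis cascade:
  F = 1.514 + (2.630 − 1)/25.12 = 1.578
NF = 10 log₁₀(1.578) = 1.98 dB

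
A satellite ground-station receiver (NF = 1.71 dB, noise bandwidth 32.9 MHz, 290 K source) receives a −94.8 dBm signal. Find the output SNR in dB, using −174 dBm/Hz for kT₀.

Noise floor: N = −174 + 10 log₁₀(B) + NF
10 log₁₀(3.29×10⁷) = 75.17 dB
N = −174 + 75.17 + 1.71 = −97.12 dBm
SNR = P_sig − N = −94.8 − (−97.12) = 2.32 dB → 2.3 dB

2.3 dB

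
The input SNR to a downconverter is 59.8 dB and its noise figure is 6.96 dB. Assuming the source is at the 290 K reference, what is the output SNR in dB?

52.84 dB

By definition F = SNR_in/SNR_out, so in dB: SNR_out = SNR_in − NF
SNR_out = 59.8 − 6.96 = 52.84 dB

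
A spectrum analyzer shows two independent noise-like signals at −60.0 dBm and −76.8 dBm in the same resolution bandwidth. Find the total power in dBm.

Convert to linear, add, convert back:
P₁ = 1.00×10⁻⁹ W, P₂ = 2.09×10⁻¹¹ W
P_tot = 1.02×10⁻⁹ W → 10 log₁₀(P_tot / 10⁻³) = −59.9 dBm

−59.9 dBm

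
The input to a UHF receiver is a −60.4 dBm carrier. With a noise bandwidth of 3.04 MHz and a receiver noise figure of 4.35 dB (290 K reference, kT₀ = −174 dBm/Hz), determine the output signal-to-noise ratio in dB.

44.4 dB

Noise floor: N = −174 + 10 log₁₀(B) + NF
10 log₁₀(3.04×10⁶) = 64.83 dB
N = −174 + 64.83 + 4.35 = −104.82 dBm
SNR = P_sig − N = −60.4 − (−104.82) = 44.42 dB → 44.4 dB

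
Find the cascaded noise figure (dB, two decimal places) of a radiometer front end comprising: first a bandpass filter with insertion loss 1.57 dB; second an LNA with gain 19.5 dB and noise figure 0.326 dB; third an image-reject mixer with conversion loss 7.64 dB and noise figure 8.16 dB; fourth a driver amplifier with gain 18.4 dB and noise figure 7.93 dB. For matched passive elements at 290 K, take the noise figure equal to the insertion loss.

3.27 dB

Convert to linear (a loss of L dB is a gain of −L dB): F_i = 10^(NF_i/10), G_i = 10^(G_i,dB/10)
  Stage 1: F_1 = 10^(1.57/10) = 1.435, G_1 = 10^(−1.57/10) = 0.6966
  Stage 2: F_2 = 10^(0.326/10) = 1.078, G_2 = 10^(19.5/10) = 89.13
  Stage 3: F_3 = 10^(8.16/10) = 6.546, G_3 = 10^(−7.64/10) = 0.1722
  Stage 4: F_4 = 10^(7.93/10) = 6.209, G_4 = 10^(18.4/10) = 69.18
Friis cascade:
  F = 1.435 + (1.078 − 1)/0.6966 + (6.546 − 1)/62.09 + (6.209 − 1)/10.69 = 2.124
NF = 10 log₁₀(2.124) = 3.27 dB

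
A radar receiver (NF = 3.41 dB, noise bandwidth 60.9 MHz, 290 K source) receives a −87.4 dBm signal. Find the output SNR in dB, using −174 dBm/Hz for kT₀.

Noise floor: N = −174 + 10 log₁₀(B) + NF
10 log₁₀(6.09×10⁷) = 77.85 dB
N = −174 + 77.85 + 3.41 = −92.74 dBm
SNR = P_sig − N = −87.4 − (−92.74) = 5.34 dB → 5.3 dB

5.3 dB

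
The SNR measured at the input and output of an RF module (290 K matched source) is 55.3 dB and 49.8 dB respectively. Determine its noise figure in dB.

5.5 dB

NF (dB) = SNR_in(dB) − SNR_out(dB) when the source is at T₀
NF = 55.3 − 49.8 = 5.5 dB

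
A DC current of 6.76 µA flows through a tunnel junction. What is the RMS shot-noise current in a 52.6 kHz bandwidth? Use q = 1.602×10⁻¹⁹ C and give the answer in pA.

338 pA

I_n = √(2qI·B)
2qI·B = 2 × 1.602×10⁻¹⁹ × 6.76×10⁻⁶ × 5.26×10⁴ = 1.14×10⁻¹⁹ A²
I_n = √(1.14×10⁻¹⁹) = 3.38×10⁻¹⁰ A = 338 pA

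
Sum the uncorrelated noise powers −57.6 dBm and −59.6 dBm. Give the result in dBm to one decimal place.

−55.5 dBm

Convert to linear, add, convert back:
P₁ = 1.74×10⁻⁹ W, P₂ = 1.10×10⁻⁹ W
P_tot = 2.83×10⁻⁹ W → 10 log₁₀(P_tot / 10⁻³) = −55.5 dBm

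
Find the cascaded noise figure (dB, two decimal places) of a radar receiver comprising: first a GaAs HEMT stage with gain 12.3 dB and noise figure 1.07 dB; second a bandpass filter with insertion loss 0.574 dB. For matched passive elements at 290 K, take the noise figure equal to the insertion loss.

1.10 dB

Convert to linear (a loss of L dB is a gain of −L dB): F_i = 10^(NF_i/10), G_i = 10^(G_i,dB/10)
  Stage 1: F_1 = 10^(1.07/10) = 1.279, G_1 = 10^(12.3/10) = 16.98
  Stage 2: F_2 = 10^(0.574/10) = 1.141, G_2 = 10^(−0.574/10) = 0.8762
Friis cascade:
  F = 1.279 + (1.141 − 1)/16.98 = 1.288
NF = 10 log₁₀(1.288) = 1.10 dB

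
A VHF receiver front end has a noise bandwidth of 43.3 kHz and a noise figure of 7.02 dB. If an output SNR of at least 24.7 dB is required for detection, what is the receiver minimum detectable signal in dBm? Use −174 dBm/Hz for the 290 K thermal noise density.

−95.9 dBm

Sensitivity = −174 + 10 log₁₀(B) + NF + SNR_min
= −174 + 46.36 + 7.02 + 24.7
= −95.92 dBm → −95.9 dBm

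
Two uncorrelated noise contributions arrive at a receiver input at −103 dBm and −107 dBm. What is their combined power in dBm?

Convert to linear, add, convert back:
P₁ = 5.01×10⁻¹⁴ W, P₂ = 2.00×10⁻¹⁴ W
P_tot = 7.01×10⁻¹⁴ W → 10 log₁₀(P_tot / 10⁻³) = −101.5 dBm

−101.5 dBm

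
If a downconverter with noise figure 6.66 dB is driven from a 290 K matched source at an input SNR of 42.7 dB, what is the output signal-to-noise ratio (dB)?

36.04 dB

By definition F = SNR_in/SNR_out, so in dB: SNR_out = SNR_in − NF
SNR_out = 42.7 − 6.66 = 36.04 dB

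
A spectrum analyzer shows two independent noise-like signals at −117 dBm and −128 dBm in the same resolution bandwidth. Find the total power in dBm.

Convert to linear, add, convert back:
P₁ = 2.00×10⁻¹⁵ W, P₂ = 1.58×10⁻¹⁶ W
P_tot = 2.15×10⁻¹⁵ W → 10 log₁₀(P_tot / 10⁻³) = −116.7 dBm

−116.7 dBm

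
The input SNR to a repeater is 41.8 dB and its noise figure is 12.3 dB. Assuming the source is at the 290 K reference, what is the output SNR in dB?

29.5 dB

By definition F = SNR_in/SNR_out, so in dB: SNR_out = SNR_in − NF
SNR_out = 41.8 − 12.3 = 29.5 dB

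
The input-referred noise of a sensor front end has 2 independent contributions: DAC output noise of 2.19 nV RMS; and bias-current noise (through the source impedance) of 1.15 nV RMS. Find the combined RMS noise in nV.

Uncorrelated sources add in power (mean-square): V_tot = √(ΣV_i²)
V_tot = √[(2.19×10⁻⁹)² + (1.15×10⁻⁹)²] = 2.47×10⁻⁹ V = 2.47 nV

2.47 nV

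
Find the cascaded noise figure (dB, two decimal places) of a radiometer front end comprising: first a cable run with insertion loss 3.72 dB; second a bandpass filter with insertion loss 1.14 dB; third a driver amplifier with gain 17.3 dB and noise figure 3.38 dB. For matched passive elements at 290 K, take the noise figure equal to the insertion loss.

Convert to linear (a loss of L dB is a gain of −L dB): F_i = 10^(NF_i/10), G_i = 10^(G_i,dB/10)
  Stage 1: F_1 = 10^(3.72/10) = 2.355, G_1 = 10^(−3.72/10) = 0.4246
  Stage 2: F_2 = 10^(1.14/10) = 1.300, G_2 = 10^(−1.14/10) = 0.7691
  Stage 3: F_3 = 10^(3.38/10) = 2.178, G_3 = 10^(17.3/10) = 53.70
Friis cascade:
  F = 2.355 + (1.300 − 1)/0.4246 + (2.178 − 1)/0.3266 = 6.668
NF = 10 log₁₀(6.668) = 8.24 dB

8.24 dB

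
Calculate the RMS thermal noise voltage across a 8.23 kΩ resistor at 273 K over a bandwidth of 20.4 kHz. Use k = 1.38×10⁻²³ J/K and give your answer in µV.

1.59 µV

V_n = √(4kTRB)
4kTRB = 4 × 1.38×10⁻²³ × 273 × 8.23×10³ × 2.04×10⁴ = 2.53×10⁻¹² V²
V_n = √(2.53×10⁻¹²) = 1.59×10⁻⁶ V = 1.59 µV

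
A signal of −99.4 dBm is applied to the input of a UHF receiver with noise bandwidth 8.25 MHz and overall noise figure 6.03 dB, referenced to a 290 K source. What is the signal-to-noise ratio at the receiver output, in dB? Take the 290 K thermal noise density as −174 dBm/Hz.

Noise floor: N = −174 + 10 log₁₀(B) + NF
10 log₁₀(8.25×10⁶) = 69.16 dB
N = −174 + 69.16 + 6.03 = −98.81 dBm
SNR = P_sig − N = −99.4 − (−98.81) = −0.59 dB → −0.6 dB

−0.6 dB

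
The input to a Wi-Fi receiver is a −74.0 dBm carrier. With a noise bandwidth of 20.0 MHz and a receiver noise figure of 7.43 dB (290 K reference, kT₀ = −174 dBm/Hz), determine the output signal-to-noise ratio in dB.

19.6 dB

Noise floor: N = −174 + 10 log₁₀(B) + NF
10 log₁₀(2.00×10⁷) = 73.01 dB
N = −174 + 73.01 + 7.43 = −93.56 dBm
SNR = P_sig − N = −74.0 − (−93.56) = 19.56 dB → 19.6 dB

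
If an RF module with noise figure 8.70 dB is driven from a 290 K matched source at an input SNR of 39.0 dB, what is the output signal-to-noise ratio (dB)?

30.30 dB

By definition F = SNR_in/SNR_out, so in dB: SNR_out = SNR_in − NF
SNR_out = 39.0 − 8.70 = 30.30 dB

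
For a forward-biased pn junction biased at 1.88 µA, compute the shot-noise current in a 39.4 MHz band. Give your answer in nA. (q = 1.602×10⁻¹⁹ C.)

I_n = √(2qI·B)
2qI·B = 2 × 1.602×10⁻¹⁹ × 1.88×10⁻⁶ × 3.94×10⁷ = 2.37×10⁻¹⁷ A²
I_n = √(2.37×10⁻¹⁷) = 4.87×10⁻⁹ A = 4.87 nA

4.87 nA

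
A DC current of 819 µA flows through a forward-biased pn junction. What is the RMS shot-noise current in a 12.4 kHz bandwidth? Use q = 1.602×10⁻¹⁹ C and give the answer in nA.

I_n = √(2qI·B)
2qI·B = 2 × 1.602×10⁻¹⁹ × 8.19×10⁻⁴ × 1.24×10⁴ = 3.25×10⁻¹⁸ A²
I_n = √(3.25×10⁻¹⁸) = 1.80×10⁻⁹ A = 1.80 nA

1.80 nA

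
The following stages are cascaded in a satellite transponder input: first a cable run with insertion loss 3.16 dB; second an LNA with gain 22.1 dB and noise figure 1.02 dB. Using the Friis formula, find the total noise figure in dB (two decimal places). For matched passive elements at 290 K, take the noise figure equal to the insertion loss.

4.18 dB

Convert to linear (a loss of L dB is a gain of −L dB): F_i = 10^(NF_i/10), G_i = 10^(G_i,dB/10)
  Stage 1: F_1 = 10^(3.16/10) = 2.070, G_1 = 10^(−3.16/10) = 0.4831
  Stage 2: F_2 = 10^(1.02/10) = 1.265, G_2 = 10^(22.1/10) = 162.2
Friis cascade:
  F = 2.070 + (1.265 − 1)/0.4831 = 2.618
NF = 10 log₁₀(2.618) = 4.18 dB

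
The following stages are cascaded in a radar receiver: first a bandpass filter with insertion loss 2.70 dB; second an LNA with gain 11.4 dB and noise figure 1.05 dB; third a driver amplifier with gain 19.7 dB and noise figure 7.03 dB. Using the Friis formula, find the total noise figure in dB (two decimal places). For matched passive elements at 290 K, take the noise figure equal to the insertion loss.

Convert to linear (a loss of L dB is a gain of −L dB): F_i = 10^(NF_i/10), G_i = 10^(G_i,dB/10)
  Stage 1: F_1 = 10^(2.70/10) = 1.862, G_1 = 10^(−2.70/10) = 0.5370
  Stage 2: F_2 = 10^(1.05/10) = 1.274, G_2 = 10^(11.4/10) = 13.80
  Stage 3: F_3 = 10^(7.03/10) = 5.047, G_3 = 10^(19.7/10) = 93.33
Friis cascade:
  F = 1.862 + (1.274 − 1)/0.5370 + (5.047 − 1)/7.413 = 2.917
NF = 10 log₁₀(2.917) = 4.65 dB

4.65 dB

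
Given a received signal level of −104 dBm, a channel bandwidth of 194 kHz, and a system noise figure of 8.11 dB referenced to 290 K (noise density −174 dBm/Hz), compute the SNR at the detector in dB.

9.0 dB

Noise floor: N = −174 + 10 log₁₀(B) + NF
10 log₁₀(1.94×10⁵) = 52.88 dB
N = −174 + 52.88 + 8.11 = −113.01 dBm
SNR = P_sig − N = −104 − (−113.01) = 9.01 dB → 9.0 dB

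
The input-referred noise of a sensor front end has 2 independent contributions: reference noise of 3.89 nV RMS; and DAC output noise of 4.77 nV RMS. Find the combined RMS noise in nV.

6.16 nV

Uncorrelated sources add in power (mean-square): V_tot = √(ΣV_i²)
V_tot = √[(3.89×10⁻⁹)² + (4.77×10⁻⁹)²] = 6.16×10⁻⁹ V = 6.16 nV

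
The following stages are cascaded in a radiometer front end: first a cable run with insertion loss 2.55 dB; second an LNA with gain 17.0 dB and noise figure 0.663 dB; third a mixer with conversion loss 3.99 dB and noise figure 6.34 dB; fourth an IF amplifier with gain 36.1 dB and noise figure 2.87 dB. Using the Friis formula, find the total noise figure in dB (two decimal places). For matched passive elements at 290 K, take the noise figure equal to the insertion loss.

Convert to linear (a loss of L dB is a gain of −L dB): F_i = 10^(NF_i/10), G_i = 10^(G_i,dB/10)
  Stage 1: F_1 = 10^(2.55/10) = 1.799, G_1 = 10^(−2.55/10) = 0.5559
  Stage 2: F_2 = 10^(0.663/10) = 1.165, G_2 = 10^(17.0/10) = 50.12
  Stage 3: F_3 = 10^(6.34/10) = 4.305, G_3 = 10^(−3.99/10) = 0.3990
  Stage 4: F_4 = 10^(2.87/10) = 1.936, G_4 = 10^(36.1/10) = 4074
Friis cascade:
  F = 1.799 + (1.165 − 1)/0.5559 + (4.305 − 1)/27.86 + (1.936 − 1)/11.12 = 2.298
NF = 10 log₁₀(2.298) = 3.61 dB

3.61 dB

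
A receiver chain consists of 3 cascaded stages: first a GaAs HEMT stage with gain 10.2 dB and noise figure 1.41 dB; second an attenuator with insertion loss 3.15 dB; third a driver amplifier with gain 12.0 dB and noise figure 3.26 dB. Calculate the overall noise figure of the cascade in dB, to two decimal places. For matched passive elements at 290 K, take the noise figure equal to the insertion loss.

2.32 dB

Convert to linear (a loss of L dB is a gain of −L dB): F_i = 10^(NF_i/10), G_i = 10^(G_i,dB/10)
  Stage 1: F_1 = 10^(1.41/10) = 1.384, G_1 = 10^(10.2/10) = 10.47
  Stage 2: F_2 = 10^(3.15/10) = 2.065, G_2 = 10^(−3.15/10) = 0.4842
  Stage 3: F_3 = 10^(3.26/10) = 2.118, G_3 = 10^(12.0/10) = 15.85
Friis cascade:
  F = 1.384 + (2.065 − 1)/10.47 + (2.118 − 1)/5.070 = 1.706
NF = 10 log₁₀(1.706) = 2.32 dB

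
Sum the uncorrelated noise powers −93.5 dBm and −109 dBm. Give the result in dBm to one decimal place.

Convert to linear, add, convert back:
P₁ = 4.47×10⁻¹³ W, P₂ = 1.26×10⁻¹⁴ W
P_tot = 4.59×10⁻¹³ W → 10 log₁₀(P_tot / 10⁻³) = −93.4 dBm

−93.4 dBm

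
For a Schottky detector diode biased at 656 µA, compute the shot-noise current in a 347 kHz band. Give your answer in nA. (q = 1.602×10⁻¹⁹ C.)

8.54 nA

I_n = √(2qI·B)
2qI·B = 2 × 1.602×10⁻¹⁹ × 6.56×10⁻⁴ × 3.47×10⁵ = 7.29×10⁻¹⁷ A²
I_n = √(7.29×10⁻¹⁷) = 8.54×10⁻⁹ A = 8.54 nA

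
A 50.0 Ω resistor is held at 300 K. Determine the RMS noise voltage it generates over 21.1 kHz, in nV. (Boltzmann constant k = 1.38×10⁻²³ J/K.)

132 nV

V_n = √(4kTRB)
4kTRB = 4 × 1.38×10⁻²³ × 300 × 5.00×10¹ × 2.11×10⁴ = 1.75×10⁻¹⁴ V²
V_n = √(1.75×10⁻¹⁴) = 1.32×10⁻⁷ V = 132 nV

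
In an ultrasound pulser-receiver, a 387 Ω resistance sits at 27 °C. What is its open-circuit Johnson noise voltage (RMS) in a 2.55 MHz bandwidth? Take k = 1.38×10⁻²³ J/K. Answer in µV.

T = 27 °C + 273.15 = 300.15 K
V_n = √(4kTRB)
4kTRB = 4 × 1.38×10⁻²³ × 300.15 × 3.87×10² × 2.55×10⁶ = 1.64×10⁻¹¹ V²
V_n = √(1.64×10⁻¹¹) = 4.04×10⁻⁶ V = 4.04 µV

4.04 µV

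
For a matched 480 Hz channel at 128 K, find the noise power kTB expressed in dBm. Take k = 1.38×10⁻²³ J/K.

−150.7 dBm

P_n = kTB = 1.38×10⁻²³ × 128 × 4.80×10² = 8.48×10⁻¹⁹ W
In dBm: 10 log₁₀(8.48×10⁻¹⁹ / 10⁻³) = −150.7 dBm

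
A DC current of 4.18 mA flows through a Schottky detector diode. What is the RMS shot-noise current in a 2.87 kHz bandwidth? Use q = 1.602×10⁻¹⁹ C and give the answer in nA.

I_n = √(2qI·B)
2qI·B = 2 × 1.602×10⁻¹⁹ × 4.18×10⁻³ × 2.87×10³ = 3.84×10⁻¹⁸ A²
I_n = √(3.84×10⁻¹⁸) = 1.96×10⁻⁹ A = 1.96 nA

1.96 nA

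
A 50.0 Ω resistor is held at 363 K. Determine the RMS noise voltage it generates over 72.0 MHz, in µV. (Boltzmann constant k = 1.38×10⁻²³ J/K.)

8.49 µV

V_n = √(4kTRB)
4kTRB = 4 × 1.38×10⁻²³ × 363 × 5.00×10¹ × 7.20×10⁷ = 7.21×10⁻¹¹ V²
V_n = √(7.21×10⁻¹¹) = 8.49×10⁻⁶ V = 8.49 µV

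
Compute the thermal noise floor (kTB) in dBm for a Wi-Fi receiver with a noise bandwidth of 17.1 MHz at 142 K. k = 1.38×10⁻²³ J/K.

P_n = kTB = 1.38×10⁻²³ × 142 × 1.71×10⁷ = 3.35×10⁻¹⁴ W
In dBm: 10 log₁₀(3.35×10⁻¹⁴ / 10⁻³) = −104.7 dBm

−104.7 dBm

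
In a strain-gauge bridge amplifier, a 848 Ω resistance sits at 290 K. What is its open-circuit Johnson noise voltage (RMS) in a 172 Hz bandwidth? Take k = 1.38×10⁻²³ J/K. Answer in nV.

V_n = √(4kTRB)
4kTRB = 4 × 1.38×10⁻²³ × 290 × 8.48×10² × 1.72×10² = 2.33×10⁻¹⁵ V²
V_n = √(2.33×10⁻¹⁵) = 4.83×10⁻⁸ V = 48.3 nV

48.3 nV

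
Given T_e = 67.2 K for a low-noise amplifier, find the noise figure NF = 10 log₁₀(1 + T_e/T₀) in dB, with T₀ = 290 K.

F = 1 + T_e/T₀ = 1 + 67.2/290 = 1.23172
NF = 10 log₁₀(1.23172) = 0.905 dB

0.905 dB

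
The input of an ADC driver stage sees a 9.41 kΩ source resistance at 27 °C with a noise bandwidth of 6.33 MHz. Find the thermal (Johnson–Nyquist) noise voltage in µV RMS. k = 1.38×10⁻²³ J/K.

T = 27 °C + 273.15 = 300.15 K
V_n = √(4kTRB)
4kTRB = 4 × 1.38×10⁻²³ × 300.15 × 9.41×10³ × 6.33×10⁶ = 9.87×10⁻¹⁰ V²
V_n = √(9.87×10⁻¹⁰) = 3.14×10⁻⁵ V = 31.4 µV

31.4 µV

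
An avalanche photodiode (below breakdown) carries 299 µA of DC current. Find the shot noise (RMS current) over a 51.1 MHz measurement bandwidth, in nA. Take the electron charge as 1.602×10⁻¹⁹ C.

70.0 nA

I_n = √(2qI·B)
2qI·B = 2 × 1.602×10⁻¹⁹ × 2.99×10⁻⁴ × 5.11×10⁷ = 4.90×10⁻¹⁵ A²
I_n = √(4.90×10⁻¹⁵) = 7.00×10⁻⁸ A = 70.0 nA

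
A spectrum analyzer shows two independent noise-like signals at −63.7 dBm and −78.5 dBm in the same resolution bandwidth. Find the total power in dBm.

Convert to linear, add, convert back:
P₁ = 4.27×10⁻¹⁰ W, P₂ = 1.41×10⁻¹¹ W
P_tot = 4.41×10⁻¹⁰ W → 10 log₁₀(P_tot / 10⁻³) = −63.6 dBm

−63.6 dBm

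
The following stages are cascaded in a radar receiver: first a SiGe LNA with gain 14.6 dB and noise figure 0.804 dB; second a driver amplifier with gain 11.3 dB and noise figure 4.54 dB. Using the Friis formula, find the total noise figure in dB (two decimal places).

Convert to linear (a loss of L dB is a gain of −L dB): F_i = 10^(NF_i/10), G_i = 10^(G_i,dB/10)
  Stage 1: F_1 = 10^(0.804/10) = 1.203, G_1 = 10^(14.6/10) = 28.84
  Stage 2: F_2 = 10^(4.54/10) = 2.844, G_2 = 10^(11.3/10) = 13.49
Friis cascade:
  F = 1.203 + (2.844 − 1)/28.84 = 1.267
NF = 10 log₁₀(1.267) = 1.03 dB

1.03 dB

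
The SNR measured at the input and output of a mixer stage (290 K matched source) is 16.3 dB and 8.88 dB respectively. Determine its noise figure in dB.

NF (dB) = SNR_in(dB) − SNR_out(dB) when the source is at T₀
NF = 16.3 − 8.88 = 7.42 dB

7.42 dB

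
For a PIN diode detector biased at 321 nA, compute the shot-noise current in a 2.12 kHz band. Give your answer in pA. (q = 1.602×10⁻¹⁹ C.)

I_n = √(2qI·B)
2qI·B = 2 × 1.602×10⁻¹⁹ × 3.21×10⁻⁷ × 2.12×10³ = 2.18×10⁻²² A²
I_n = √(2.18×10⁻²²) = 1.48×10⁻¹¹ A = 14.8 pA

14.8 pA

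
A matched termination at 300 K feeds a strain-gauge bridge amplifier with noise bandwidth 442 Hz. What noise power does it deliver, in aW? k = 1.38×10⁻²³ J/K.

P_n = kTB = 1.38×10⁻²³ × 300 × 4.42×10² = 1.83×10⁻¹⁸ W = 1.83 aW

1.83 aW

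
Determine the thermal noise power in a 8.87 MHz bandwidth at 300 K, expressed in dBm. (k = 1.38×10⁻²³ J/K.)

−104.4 dBm

P_n = kTB = 1.38×10⁻²³ × 300 × 8.87×10⁶ = 3.67×10⁻¹⁴ W
In dBm: 10 log₁₀(3.67×10⁻¹⁴ / 10⁻³) = −104.4 dBm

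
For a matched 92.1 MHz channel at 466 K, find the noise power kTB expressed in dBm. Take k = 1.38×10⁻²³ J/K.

−92.3 dBm

P_n = kTB = 1.38×10⁻²³ × 466 × 9.21×10⁷ = 5.92×10⁻¹³ W
In dBm: 10 log₁₀(5.92×10⁻¹³ / 10⁻³) = −92.3 dBm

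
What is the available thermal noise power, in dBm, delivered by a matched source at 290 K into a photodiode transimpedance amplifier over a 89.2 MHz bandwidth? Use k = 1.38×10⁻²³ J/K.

−94.5 dBm

P_n = kTB = 1.38×10⁻²³ × 290 × 8.92×10⁷ = 3.57×10⁻¹³ W
In dBm: 10 log₁₀(3.57×10⁻¹³ / 10⁻³) = −94.5 dBm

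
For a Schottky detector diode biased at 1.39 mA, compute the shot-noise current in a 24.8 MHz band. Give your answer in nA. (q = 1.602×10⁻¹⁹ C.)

I_n = √(2qI·B)
2qI·B = 2 × 1.602×10⁻¹⁹ × 1.39×10⁻³ × 2.48×10⁷ = 1.10×10⁻¹⁴ A²
I_n = √(1.10×10⁻¹⁴) = 1.05×10⁻⁷ A = 105 nA

105 nA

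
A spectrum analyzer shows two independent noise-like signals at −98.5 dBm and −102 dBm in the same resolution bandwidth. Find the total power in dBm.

−96.9 dBm

Convert to linear, add, convert back:
P₁ = 1.41×10⁻¹³ W, P₂ = 6.31×10⁻¹⁴ W
P_tot = 2.04×10⁻¹³ W → 10 log₁₀(P_tot / 10⁻³) = −96.9 dBm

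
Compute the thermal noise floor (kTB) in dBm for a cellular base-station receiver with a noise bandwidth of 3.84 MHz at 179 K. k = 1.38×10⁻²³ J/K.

P_n = kTB = 1.38×10⁻²³ × 179 × 3.84×10⁶ = 9.49×10⁻¹⁵ W
In dBm: 10 log₁₀(9.49×10⁻¹⁵ / 10⁻³) = −110.2 dBm

−110.2 dBm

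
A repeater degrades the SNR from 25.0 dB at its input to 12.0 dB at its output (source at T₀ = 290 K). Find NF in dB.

NF (dB) = SNR_in(dB) − SNR_out(dB) when the source is at T₀
NF = 25.0 − 12.0 = 13.0 dB

13.0 dB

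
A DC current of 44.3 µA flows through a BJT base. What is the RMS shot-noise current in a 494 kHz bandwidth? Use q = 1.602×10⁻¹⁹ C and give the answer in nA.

2.65 nA

I_n = √(2qI·B)
2qI·B = 2 × 1.602×10⁻¹⁹ × 4.43×10⁻⁵ × 4.94×10⁵ = 7.01×10⁻¹⁸ A²
I_n = √(7.01×10⁻¹⁸) = 2.65×10⁻⁹ A = 2.65 nA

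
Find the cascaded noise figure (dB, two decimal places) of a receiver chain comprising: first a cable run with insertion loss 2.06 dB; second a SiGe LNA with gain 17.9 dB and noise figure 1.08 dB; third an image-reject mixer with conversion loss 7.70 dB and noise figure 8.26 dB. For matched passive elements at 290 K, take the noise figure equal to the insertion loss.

Convert to linear (a loss of L dB is a gain of −L dB): F_i = 10^(NF_i/10), G_i = 10^(G_i,dB/10)
  Stage 1: F_1 = 10^(2.06/10) = 1.607, G_1 = 10^(−2.06/10) = 0.6223
  Stage 2: F_2 = 10^(1.08/10) = 1.282, G_2 = 10^(17.9/10) = 61.66
  Stage 3: F_3 = 10^(8.26/10) = 6.699, G_3 = 10^(−7.70/10) = 0.1698
Friis cascade:
  F = 1.607 + (1.282 − 1)/0.6223 + (6.699 − 1)/38.37 = 2.209
NF = 10 log₁₀(2.209) = 3.44 dB

3.44 dB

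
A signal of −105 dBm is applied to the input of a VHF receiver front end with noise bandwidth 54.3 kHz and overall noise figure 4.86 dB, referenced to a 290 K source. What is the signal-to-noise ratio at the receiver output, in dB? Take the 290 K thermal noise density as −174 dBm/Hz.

16.8 dB

Noise floor: N = −174 + 10 log₁₀(B) + NF
10 log₁₀(5.43×10⁴) = 47.35 dB
N = −174 + 47.35 + 4.86 = −121.79 dBm
SNR = P_sig − N = −105 − (−121.79) = 16.79 dB → 16.8 dB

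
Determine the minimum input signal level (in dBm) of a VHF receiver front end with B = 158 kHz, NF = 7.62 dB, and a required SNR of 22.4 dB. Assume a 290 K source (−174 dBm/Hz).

Sensitivity = −174 + 10 log₁₀(B) + NF + SNR_min
= −174 + 51.99 + 7.62 + 22.4
= −91.99 dBm → −92.0 dBm

−92.0 dBm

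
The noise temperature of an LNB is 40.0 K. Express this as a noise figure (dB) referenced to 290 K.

F = 1 + T_e/T₀ = 1 + 40.0/290 = 1.13793
NF = 10 log₁₀(1.13793) = 0.561 dB

0.561 dB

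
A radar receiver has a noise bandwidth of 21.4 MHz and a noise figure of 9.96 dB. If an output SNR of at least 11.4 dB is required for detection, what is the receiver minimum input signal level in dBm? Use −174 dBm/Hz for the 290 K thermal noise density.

−79.3 dBm

Sensitivity = −174 + 10 log₁₀(B) + NF + SNR_min
= −174 + 73.3 + 9.96 + 11.4
= −79.34 dBm → −79.3 dBm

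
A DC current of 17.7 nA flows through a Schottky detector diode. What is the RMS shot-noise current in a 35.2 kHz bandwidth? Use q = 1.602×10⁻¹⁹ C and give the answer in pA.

I_n = √(2qI·B)
2qI·B = 2 × 1.602×10⁻¹⁹ × 1.77×10⁻⁸ × 3.52×10⁴ = 2.00×10⁻²² A²
I_n = √(2.00×10⁻²²) = 1.41×10⁻¹¹ A = 14.1 pA

14.1 pA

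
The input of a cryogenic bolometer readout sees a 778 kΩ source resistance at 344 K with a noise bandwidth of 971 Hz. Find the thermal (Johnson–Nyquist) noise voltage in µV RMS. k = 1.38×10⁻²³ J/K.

3.79 µV

V_n = √(4kTRB)
4kTRB = 4 × 1.38×10⁻²³ × 344 × 7.78×10⁵ × 9.71×10² = 1.43×10⁻¹¹ V²
V_n = √(1.43×10⁻¹¹) = 3.79×10⁻⁶ V = 3.79 µV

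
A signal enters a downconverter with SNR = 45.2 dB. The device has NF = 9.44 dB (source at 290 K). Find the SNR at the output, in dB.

35.76 dB

By definition F = SNR_in/SNR_out, so in dB: SNR_out = SNR_in − NF
SNR_out = 45.2 − 9.44 = 35.76 dB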